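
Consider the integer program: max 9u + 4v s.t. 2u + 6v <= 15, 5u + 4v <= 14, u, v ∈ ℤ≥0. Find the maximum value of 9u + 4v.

The continuous relaxation peaks at (2.8, 0) with value 25.20; rounding to a feasible lattice point costs some objective.
(u,v)=(2,1): 2·2+6·1=10≤15, 5·2+4·1=14≤14, objective 22.
(u,v)=(2,0): 2·2+6·0=4≤15, 5·2+4·0=10≤14, objective 18.
(u,v)=(1,2): 2·1+6·2=14≤15, 5·1+4·2=13≤14, objective 17.
No feasible integer point exceeds 22.

22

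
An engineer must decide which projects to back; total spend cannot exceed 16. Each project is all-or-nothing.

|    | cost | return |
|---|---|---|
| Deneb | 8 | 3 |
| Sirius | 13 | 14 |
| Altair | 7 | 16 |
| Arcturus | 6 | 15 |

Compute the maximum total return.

Deneb + Altair: cost 8 + 7 = 15 ≤ 16, return 3 + 16 = 19.
Altair + Arcturus: cost 7 + 6 = 13 ≤ 16, return 16 + 15 = 31.
Best is Altair and Arcturus with total return 31.

31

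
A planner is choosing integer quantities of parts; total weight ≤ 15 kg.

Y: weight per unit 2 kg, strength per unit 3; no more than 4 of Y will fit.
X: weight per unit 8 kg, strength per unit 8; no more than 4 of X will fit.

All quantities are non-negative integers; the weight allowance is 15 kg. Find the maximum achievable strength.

17

Y has the best ratio (3/2); taking only Y gives at most 4×3 = 12 (stopped by the supply cap of 4).
Mixing does better — 3×Y and 1×X: weight 14 ≤ 15, strength 3·3 + 1·8 = 17.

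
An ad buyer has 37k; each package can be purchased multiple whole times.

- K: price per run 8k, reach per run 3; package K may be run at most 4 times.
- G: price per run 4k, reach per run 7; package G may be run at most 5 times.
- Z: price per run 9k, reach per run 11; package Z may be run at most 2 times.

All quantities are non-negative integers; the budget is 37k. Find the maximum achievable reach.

This is a bounded integer knapsack.
G has the best ratio (7/4); taking only G gives at most 5×7 = 35 (stopped by the supply cap of 5).
Mixing does better — 4×G and 2×Z: price 34 ≤ 37, reach 4·7 + 2·11 = 50.

50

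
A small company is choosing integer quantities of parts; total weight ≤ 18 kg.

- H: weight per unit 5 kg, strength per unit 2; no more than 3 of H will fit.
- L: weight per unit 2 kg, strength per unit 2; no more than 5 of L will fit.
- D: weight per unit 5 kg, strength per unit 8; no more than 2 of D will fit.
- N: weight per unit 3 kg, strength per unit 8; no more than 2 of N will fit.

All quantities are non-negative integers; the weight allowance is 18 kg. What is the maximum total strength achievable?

Take 1×L, 2×D, and 2×N: weight 18 ≤ 18, strength 1·2 + 2·8 + 2·8 = 34.
N has the best ratio (8/3) and is taken to its limit of 2; remaining capacity is filled optimally with the others.

34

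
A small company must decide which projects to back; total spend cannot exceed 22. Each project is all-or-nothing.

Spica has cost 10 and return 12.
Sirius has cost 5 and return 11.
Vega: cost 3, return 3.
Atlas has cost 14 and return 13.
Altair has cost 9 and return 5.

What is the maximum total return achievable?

Treat it as a binary knapsack problem.
Take Sirius, Vega, and Atlas: cost 5 + 3 + 14 = 22 ≤ 22, return 11 + 3 + 13 = 27.
No other feasible combination does better.

27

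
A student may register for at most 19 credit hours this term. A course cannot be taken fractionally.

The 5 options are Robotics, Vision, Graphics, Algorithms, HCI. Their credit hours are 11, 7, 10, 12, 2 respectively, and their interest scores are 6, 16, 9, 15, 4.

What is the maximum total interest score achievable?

31

Take Vision and Algorithms: credit hours 7 + 12 = 19 ≤ 19, interest score 16 + 15 = 31.
No other feasible combination does better.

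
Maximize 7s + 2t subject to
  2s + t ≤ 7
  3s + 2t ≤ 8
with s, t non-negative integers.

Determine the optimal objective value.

16

(s,t)=(2,1): 2·2+1·1=5≤7, 3·2+2·1=8≤8, objective 16.
(s,t)=(2,0): 2·2+1·0=4≤7, 3·2+2·0=6≤8, objective 14.
(s,t)=(1,2): 2·1+1·2=4≤7, 3·1+2·2=7≤8, objective 11.
(s,t)=(1,1): 2·1+1·1=3≤7, 3·1+2·1=5≤8, objective 9.
Maximum is 16 at (s,t)=(2,1).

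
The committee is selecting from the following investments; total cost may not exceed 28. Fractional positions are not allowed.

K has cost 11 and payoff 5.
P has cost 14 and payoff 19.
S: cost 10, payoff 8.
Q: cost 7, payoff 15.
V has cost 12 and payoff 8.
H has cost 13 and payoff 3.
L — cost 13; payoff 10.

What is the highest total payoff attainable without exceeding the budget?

This is an integer program with binary decision variables.
P + Q: cost 14 + 7 = 21 ≤ 28, payoff 19 + 15 = 34.
P + L: cost 14 + 13 = 27 ≤ 28, payoff 19 + 10 = 29.
K + S + Q: cost 11 + 10 + 7 = 28 ≤ 28, payoff 5 + 8 + 15 = 28.
Best is P and Q with total payoff 34.

34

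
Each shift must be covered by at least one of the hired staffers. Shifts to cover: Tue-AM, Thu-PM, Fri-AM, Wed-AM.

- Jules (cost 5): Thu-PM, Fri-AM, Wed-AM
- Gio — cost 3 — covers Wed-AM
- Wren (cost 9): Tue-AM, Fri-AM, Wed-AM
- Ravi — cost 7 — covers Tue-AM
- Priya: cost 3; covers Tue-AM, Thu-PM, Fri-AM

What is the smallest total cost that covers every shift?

This is a weighted set-cover instance.
Choose Gio and Priya: together they cover Tue-AM, Thu-PM, Fri-AM, Wed-AM — every shift.
Total cost: 3 + 3 = 6.
No cover costs less than 6.

6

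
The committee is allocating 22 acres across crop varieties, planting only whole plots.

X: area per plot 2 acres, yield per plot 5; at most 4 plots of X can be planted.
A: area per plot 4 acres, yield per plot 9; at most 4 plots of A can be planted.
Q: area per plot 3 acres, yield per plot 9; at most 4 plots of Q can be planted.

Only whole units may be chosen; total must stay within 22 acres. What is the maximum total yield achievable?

Take 3×X, 1×A, and 4×Q: area 22 ≤ 22, yield 3·5 + 1·9 + 4·9 = 60.
Q has the best ratio (9/3) and is taken to its limit of 4; remaining capacity is filled optimally with the others.

60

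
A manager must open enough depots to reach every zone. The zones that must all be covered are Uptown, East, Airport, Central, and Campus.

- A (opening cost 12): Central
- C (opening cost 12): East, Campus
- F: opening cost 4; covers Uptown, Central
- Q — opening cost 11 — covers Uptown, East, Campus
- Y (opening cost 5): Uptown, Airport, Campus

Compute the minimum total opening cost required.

20

This is an integer covering problem.
Choose F, Q, and Y: together they cover Uptown, East, Airport, Central, Campus — every zone.
Total opening cost: 4 + 11 + 5 = 20.
No cover costs less than 20.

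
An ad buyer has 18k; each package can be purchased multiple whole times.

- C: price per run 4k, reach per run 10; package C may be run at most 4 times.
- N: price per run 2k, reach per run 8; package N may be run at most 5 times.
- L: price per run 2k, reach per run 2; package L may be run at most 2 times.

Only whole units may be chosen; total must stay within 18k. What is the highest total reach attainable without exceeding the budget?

60

Take 2×C and 5×N: price 18 ≤ 18, reach 2·10 + 5·8 = 60.
N has the best ratio (8/2) and is taken to its limit of 5; remaining capacity is filled optimally with the others.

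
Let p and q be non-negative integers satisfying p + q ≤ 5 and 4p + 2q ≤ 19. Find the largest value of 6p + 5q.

29

(p,q)=(4,1) is feasible, giving 29.
(p,q)=(3,2) is feasible, giving 28.
(p,q)=(4,0) is feasible, giving 24.
Maximum is 29 at (p,q)=(4,1).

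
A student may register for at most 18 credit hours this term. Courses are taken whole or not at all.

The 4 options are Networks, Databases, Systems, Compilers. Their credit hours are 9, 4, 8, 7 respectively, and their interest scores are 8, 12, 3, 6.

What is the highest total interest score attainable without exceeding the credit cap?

This is an integer program with binary decision variables.
Take Networks and Databases: credit hours 9 + 4 = 13 ≤ 18, interest score 8 + 12 = 20.
No other feasible combination does better.

20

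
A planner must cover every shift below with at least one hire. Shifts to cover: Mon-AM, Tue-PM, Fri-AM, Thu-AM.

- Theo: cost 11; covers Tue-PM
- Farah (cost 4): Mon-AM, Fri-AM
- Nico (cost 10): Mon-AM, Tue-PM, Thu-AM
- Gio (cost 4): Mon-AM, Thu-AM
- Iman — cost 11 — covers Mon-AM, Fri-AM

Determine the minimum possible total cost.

Choose Farah and Nico: together they cover Mon-AM, Tue-PM, Fri-AM, Thu-AM — every shift.
Total cost: 4 + 10 = 14.

14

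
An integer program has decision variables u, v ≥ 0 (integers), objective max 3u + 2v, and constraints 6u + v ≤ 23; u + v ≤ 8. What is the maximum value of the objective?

19

(u,v)=(3,5): 6·3+1·5=23≤23, 1·3+1·5=8≤8, objective 19.
(u,v)=(2,6): 6·2+1·6=18≤23, 1·2+1·6=8≤8, objective 18.
(u,v)=(3,4): 6·3+1·4=22≤23, 1·3+1·4=7≤8, objective 17.
Maximum is 19 at (u,v)=(3,5).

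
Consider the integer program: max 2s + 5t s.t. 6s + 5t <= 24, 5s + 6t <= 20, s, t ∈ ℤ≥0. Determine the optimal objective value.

15

The continuous relaxation peaks at (0, 3.33) with value 16.67; rounding to a feasible lattice point costs some objective.
(s,t)=(0,3): 6·0+5·3=15≤24, 5·0+6·3=18≤20, objective 15.
(s,t)=(1,2): 6·1+5·2=16≤24, 5·1+6·2=17≤20, objective 12.
(s,t)=(0,2): 6·0+5·2=10≤24, 5·0+6·2=12≤20, objective 10.
The best lattice point is (0,3), giving 15.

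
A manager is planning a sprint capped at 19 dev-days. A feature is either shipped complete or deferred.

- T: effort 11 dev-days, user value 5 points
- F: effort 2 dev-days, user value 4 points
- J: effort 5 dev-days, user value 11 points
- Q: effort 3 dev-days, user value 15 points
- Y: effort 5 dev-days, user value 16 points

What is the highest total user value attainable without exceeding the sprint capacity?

Allowing fractional choices, the relaxed optimum would be about 47.8, but features are indivisible.
F + J + Q + Y: effort 2 + 5 + 3 + 5 = 15 ≤ 19, user value 4 + 11 + 15 + 16 = 46.
T + Q + Y: effort 11 + 3 + 5 = 19 ≤ 19, user value 5 + 15 + 16 = 36.
J + Q + Y: effort 5 + 3 + 5 = 13 ≤ 19, user value 11 + 15 + 16 = 42.
Best is F, J, Q, and Y with total user value 46.

46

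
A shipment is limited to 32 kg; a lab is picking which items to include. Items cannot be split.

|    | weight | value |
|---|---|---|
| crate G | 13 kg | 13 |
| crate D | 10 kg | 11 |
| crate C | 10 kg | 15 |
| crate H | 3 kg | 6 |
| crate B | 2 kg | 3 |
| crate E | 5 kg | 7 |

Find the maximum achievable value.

42

crate D + crate C + crate H + crate E: weight 10 + 10 + 3 + 5 = 28 ≤ 32, value 11 + 15 + 6 + 7 = 39.
crate G + crate C + crate H + crate E: weight 13 + 10 + 3 + 5 = 31 ≤ 32, value 13 + 15 + 6 + 7 = 41.
crate D + crate C + crate H + crate B + crate E: weight 10 + 10 + 3 + 2 + 5 = 30 ≤ 32, value 11 + 15 + 6 + 3 + 7 = 42.
Best is crate D, crate C, crate H, crate B, and crate E with total value 42.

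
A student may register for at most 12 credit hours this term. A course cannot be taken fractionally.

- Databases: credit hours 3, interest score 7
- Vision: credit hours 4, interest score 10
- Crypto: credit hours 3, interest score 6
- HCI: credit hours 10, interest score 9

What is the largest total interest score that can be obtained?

23

This is an integer program with binary decision variables.
Databases + Vision: credit hours 3 + 4 = 7 ≤ 12, interest score 7 + 10 = 17.
Databases + Vision + Crypto: credit hours 3 + 4 + 3 = 10 ≤ 12, interest score 7 + 10 + 6 = 23.
Best is Databases, Vision, and Crypto with total interest score 23.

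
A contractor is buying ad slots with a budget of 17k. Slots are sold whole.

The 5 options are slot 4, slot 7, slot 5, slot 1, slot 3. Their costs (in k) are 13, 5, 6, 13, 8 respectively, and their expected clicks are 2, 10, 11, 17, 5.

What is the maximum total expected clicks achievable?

Allowing fractional choices, the relaxed optimum would be about 28.8, but ad slots are indivisible.
slot 5 + slot 3: cost 6 + 8 = 14 ≤ 17, expected clicks 11 + 5 = 16.
slot 1: cost 13 ≤ 17, expected clicks 17.
slot 7 + slot 5: cost 5 + 6 = 11 ≤ 17, expected clicks 10 + 11 = 21.
Best is slot 7 and slot 5 with total expected clicks 21.

21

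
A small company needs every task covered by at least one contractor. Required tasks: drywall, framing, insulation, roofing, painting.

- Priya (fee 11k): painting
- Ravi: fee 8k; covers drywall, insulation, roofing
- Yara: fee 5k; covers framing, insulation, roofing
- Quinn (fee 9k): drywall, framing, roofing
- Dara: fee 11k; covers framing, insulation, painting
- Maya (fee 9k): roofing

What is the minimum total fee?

19

The greedy cost-per-new-task heuristic would pick Yara, Ravi, and Priya for 24, but a cheaper cover exists.
Choose Ravi and Dara: together they cover drywall, framing, insulation, roofing, painting — every task.
Total fee: 8 + 11 = 19.
No cover costs less than 19.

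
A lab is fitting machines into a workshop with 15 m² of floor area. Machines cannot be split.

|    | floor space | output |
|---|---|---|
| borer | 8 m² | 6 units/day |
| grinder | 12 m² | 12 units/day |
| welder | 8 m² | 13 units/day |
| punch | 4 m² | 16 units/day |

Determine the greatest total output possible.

This is an integer program with binary decision variables.
Allowing fractional choices, the relaxed optimum would be about 32.0, but machines are indivisible.
borer + punch: floor space 8 + 4 = 12 ≤ 15, output 6 + 16 = 22.
punch: floor space 4 ≤ 15, output 16.
welder + punch: floor space 8 + 4 = 12 ≤ 15, output 13 + 16 = 29.
Best is welder and punch with total output 29.

29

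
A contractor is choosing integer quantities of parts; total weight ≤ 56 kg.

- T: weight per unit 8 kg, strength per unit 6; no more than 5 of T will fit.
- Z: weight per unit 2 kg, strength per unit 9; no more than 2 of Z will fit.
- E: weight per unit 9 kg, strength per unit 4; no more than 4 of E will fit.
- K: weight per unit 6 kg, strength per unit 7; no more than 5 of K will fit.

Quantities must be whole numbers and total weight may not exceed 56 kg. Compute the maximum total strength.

3×T, 2×Z, and 4×K: weight 52 ≤ 56, strength 3·6 + 2·9 + 4·7 = 64.
2×T, 2×Z, and 5×K: weight 50 ≤ 56, strength 2·6 + 2·9 + 5·7 = 65.
Best is 65.

65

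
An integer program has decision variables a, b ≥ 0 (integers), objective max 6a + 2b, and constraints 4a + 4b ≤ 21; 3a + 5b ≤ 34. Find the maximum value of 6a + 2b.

The continuous relaxation peaks at (5.25, 0) with value 31.50; rounding to a feasible lattice point costs some objective.
(a,b)=(5,0): 4·5+4·0=20≤21, 3·5+5·0=15≤34, objective 30.
(a,b)=(4,1): 4·4+4·1=20≤21, 3·4+5·1=17≤34, objective 26.
The best lattice point is (5,0), giving 30.

30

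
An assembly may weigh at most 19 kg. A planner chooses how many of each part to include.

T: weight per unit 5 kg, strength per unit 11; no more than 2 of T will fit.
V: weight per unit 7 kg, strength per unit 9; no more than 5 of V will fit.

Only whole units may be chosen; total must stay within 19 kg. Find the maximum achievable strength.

1×T and 2×V: weight 19 ≤ 19, strength 1·11 + 2·9 = 29.
2×T and 1×V: weight 17 ≤ 19, strength 2·11 + 1·9 = 31.
Best is 31.

31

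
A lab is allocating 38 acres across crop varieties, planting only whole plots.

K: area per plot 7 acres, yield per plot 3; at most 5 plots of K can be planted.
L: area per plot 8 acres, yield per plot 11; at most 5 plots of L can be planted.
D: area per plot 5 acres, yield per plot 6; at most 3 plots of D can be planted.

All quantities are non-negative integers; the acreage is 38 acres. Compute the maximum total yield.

50

4×L and 1×D: area 37 ≤ 38, yield 4·11 + 1·6 = 50.
3×L and 2×D: area 34 ≤ 38, yield 3·11 + 2·6 = 45.
Best is 50.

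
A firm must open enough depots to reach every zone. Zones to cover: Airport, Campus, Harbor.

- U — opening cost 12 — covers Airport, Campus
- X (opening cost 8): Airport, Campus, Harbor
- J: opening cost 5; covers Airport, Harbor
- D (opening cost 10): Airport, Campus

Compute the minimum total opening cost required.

The greedy cost-per-new-zone heuristic would pick J and X for 13, but a cheaper cover exists.
X alone covers Airport, Campus, Harbor — every zone.
Total opening cost: 8.
No cover costs less than 8.

8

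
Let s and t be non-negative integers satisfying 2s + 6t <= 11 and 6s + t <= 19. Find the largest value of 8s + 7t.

24

Relaxing integrality, the LP optimum is 30.00 at (s,t) = (3.03, 0.824), which is not an integer point.
(s,t)=(3,0): 2·3+6·0=6≤11, 6·3+1·0=18≤19, objective 24.
(s,t)=(2,1): 2·2+6·1=10≤11, 6·2+1·1=13≤19, objective 23.
(s,t)=(2,0): 2·2+6·0=4≤11, 6·2+1·0=12≤19, objective 16.
The best lattice point is (3,0), giving 24.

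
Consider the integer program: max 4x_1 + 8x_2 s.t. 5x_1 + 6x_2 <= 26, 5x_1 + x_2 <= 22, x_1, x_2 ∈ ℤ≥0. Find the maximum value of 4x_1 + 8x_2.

Relaxing integrality, the LP optimum is 34.67 at (x_1,x_2) = (0, 4.33), which is not an integer point.
(x_1,x_2)=(0,4): 5·0+6·4=24≤26, 5·0+1·4=4≤22, objective 32.
(x_1,x_2)=(1,3): 5·1+6·3=23≤26, 5·1+1·3=8≤22, objective 28.
(x_1,x_2)=(0,3): 5·0+6·3=18≤26, 5·0+1·3=3≤22, objective 24.
Maximum is 32 at (x_1,x_2)=(0,4).

32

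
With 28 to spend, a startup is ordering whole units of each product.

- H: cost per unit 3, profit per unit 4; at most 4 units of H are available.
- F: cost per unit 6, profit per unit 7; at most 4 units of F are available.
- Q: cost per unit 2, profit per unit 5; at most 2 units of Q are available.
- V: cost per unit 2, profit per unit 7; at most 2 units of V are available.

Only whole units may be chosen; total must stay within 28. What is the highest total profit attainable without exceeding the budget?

Take 4×H, 1×F, 2×Q, and 2×V: cost 26 ≤ 28, profit 4·4 + 1·7 + 2·5 + 2·7 = 47.
V has the best ratio (7/2) and is taken to its limit of 2; remaining capacity is filled optimally with the others.

47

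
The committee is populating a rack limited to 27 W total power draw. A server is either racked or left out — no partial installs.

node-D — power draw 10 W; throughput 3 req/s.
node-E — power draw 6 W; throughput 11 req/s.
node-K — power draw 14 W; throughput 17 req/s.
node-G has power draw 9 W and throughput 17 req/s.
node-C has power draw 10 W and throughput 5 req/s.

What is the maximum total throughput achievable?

Take node-K and node-G: power draw 14 + 9 = 23 ≤ 27, throughput 17 + 17 = 34.
No other feasible combination does better.

34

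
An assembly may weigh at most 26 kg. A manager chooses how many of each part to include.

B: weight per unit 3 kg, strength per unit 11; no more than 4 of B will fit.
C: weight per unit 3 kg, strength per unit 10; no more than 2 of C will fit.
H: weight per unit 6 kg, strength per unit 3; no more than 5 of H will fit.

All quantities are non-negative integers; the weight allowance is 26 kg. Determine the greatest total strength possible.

This is a bounded integer knapsack.
Take 4×B, 2×C, and 1×H: weight 24 ≤ 26, strength 4·11 + 2·10 + 1·3 = 67.
B has the best ratio (11/3) and is taken to its limit of 4; remaining capacity is filled optimally with the others.

67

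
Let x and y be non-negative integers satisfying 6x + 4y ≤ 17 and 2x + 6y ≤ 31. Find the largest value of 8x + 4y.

20

The continuous relaxation peaks at (2.83, 0) with value 22.67; rounding to a feasible lattice point costs some objective.
(x,y)=(2,1): 6·2+4·1=16≤17, 2·2+6·1=10≤31, objective 20.
(x,y)=(1,2): 6·1+4·2=14≤17, 2·1+6·2=14≤31, objective 16.
(x,y)=(2,0): 6·2+4·0=12≤17, 2·2+6·0=4≤31, objective 16.
The best lattice point is (2,1), giving 20.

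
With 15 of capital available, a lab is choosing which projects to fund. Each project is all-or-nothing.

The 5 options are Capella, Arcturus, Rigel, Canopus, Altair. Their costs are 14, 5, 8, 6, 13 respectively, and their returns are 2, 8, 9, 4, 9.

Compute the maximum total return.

17

Treat it as a binary knapsack problem.
Allowing fractional choices, the relaxed optimum would be about 18.4, but projects are indivisible.
Rigel + Canopus: cost 8 + 6 = 14 ≤ 15, return 9 + 4 = 13.
Arcturus + Canopus: cost 5 + 6 = 11 ≤ 15, return 8 + 4 = 12.
Arcturus + Rigel: cost 5 + 8 = 13 ≤ 15, return 8 + 9 = 17.
Best is Arcturus and Rigel with total return 17.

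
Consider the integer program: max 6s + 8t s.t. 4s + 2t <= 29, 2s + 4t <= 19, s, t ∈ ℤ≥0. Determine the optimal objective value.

(s,t)=(5,2): 4·5+2·2=24≤29, 2·5+4·2=18≤19, objective 46.
(s,t)=(6,1): 4·6+2·1=26≤29, 2·6+4·1=16≤19, objective 44.
(s,t)=(7,0): 4·7+2·0=28≤29, 2·7+4·0=14≤19, objective 42.
(s,t)=(4,2): 4·4+2·2=20≤29, 2·4+4·2=16≤19, objective 40.
The best lattice point is (5,2), giving 46.

46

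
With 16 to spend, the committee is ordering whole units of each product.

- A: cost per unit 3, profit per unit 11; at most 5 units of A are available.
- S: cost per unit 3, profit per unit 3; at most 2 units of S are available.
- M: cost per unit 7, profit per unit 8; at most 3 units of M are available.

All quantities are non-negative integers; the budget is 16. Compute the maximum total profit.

55

5×A: cost 15 ≤ 16, profit 5·11 = 55.
4×A and 1×S: cost 15 ≤ 16, profit 4·11 + 1·3 = 47.
Best is 55.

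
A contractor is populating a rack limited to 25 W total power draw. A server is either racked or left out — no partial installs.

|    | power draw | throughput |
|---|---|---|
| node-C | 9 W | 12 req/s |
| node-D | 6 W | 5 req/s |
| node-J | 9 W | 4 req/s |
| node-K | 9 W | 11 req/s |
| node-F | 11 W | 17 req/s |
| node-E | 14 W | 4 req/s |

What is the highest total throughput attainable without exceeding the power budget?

29

Take node-C and node-F: power draw 9 + 11 = 20 ≤ 25, throughput 12 + 17 = 29.
No other feasible combination does better.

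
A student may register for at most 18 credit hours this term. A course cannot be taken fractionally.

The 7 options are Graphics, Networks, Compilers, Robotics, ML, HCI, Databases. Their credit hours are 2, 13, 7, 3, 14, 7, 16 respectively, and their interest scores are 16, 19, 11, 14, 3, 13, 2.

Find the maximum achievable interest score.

49

Graphics + Compilers + Robotics: credit hours 2 + 7 + 3 = 12 ≤ 18, interest score 16 + 11 + 14 = 41.
Graphics + Networks + Robotics: credit hours 2 + 13 + 3 = 18 ≤ 18, interest score 16 + 19 + 14 = 49.
Graphics + Robotics + HCI: credit hours 2 + 3 + 7 = 12 ≤ 18, interest score 16 + 14 + 13 = 43.
Best is Graphics, Networks, and Robotics with total interest score 49.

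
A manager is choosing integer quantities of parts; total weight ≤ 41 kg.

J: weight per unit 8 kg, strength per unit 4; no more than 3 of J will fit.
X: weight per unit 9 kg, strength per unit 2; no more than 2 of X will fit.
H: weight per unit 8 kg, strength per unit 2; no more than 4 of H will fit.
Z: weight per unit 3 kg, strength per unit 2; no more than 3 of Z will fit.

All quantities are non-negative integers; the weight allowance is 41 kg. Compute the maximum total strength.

20

Take 3×J, 1×H, and 3×Z: weight 41 ≤ 41, strength 3·4 + 1·2 + 3·2 = 20.
Z has the best ratio (2/3) and is taken to its limit of 3; remaining capacity is filled optimally with the others.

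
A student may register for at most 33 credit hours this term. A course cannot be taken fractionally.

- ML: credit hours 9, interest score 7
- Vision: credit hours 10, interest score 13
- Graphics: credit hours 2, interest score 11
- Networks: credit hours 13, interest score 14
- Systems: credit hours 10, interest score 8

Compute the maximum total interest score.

39

This is a 0-1 knapsack instance.
Vision + Graphics + Networks: credit hours 10 + 2 + 13 = 25 ≤ 33, interest score 13 + 11 + 14 = 38.
ML + Vision + Graphics + Systems: credit hours 9 + 10 + 2 + 10 = 31 ≤ 33, interest score 7 + 13 + 11 + 8 = 39.
Vision + Networks + Systems: credit hours 10 + 13 + 10 = 33 ≤ 33, interest score 13 + 14 + 8 = 35.
Best is ML, Vision, Graphics, and Systems with total interest score 39.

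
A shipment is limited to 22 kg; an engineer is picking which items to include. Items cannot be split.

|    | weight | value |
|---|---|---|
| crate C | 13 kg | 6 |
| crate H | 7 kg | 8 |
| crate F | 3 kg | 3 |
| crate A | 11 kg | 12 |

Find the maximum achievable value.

crate F + crate A: weight 3 + 11 = 14 ≤ 22, value 3 + 12 = 15.
crate H + crate F + crate A: weight 7 + 3 + 11 = 21 ≤ 22, value 8 + 3 + 12 = 23.
crate H + crate A: weight 7 + 11 = 18 ≤ 22, value 8 + 12 = 20.
Best is crate H, crate F, and crate A with total value 23.

23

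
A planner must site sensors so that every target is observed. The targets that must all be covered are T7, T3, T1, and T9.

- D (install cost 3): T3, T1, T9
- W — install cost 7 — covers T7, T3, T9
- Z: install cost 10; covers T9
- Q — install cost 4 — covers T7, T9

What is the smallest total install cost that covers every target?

This is an integer covering problem.
Choose D and Q: together they cover T7, T3, T1, T9 — every target.
Total install cost: 3 + 4 = 7.

7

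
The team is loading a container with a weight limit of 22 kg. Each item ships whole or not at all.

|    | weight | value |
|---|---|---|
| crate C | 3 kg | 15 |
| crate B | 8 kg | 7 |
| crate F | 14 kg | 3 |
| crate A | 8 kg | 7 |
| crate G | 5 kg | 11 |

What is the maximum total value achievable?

33

Take crate C, crate B, and crate G: weight 3 + 8 + 5 = 16 ≤ 22, value 15 + 7 + 11 = 33.
No feasible combination exceeds this.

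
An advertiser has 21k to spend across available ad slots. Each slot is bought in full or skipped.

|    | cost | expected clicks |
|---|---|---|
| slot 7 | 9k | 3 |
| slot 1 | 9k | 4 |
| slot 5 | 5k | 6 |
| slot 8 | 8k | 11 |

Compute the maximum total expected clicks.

This is a 0-1 knapsack instance.
slot 7 + slot 8: cost 9 + 8 = 17 ≤ 21, expected clicks 3 + 11 = 14.
slot 5 + slot 8: cost 5 + 8 = 13 ≤ 21, expected clicks 6 + 11 = 17.
slot 1 + slot 8: cost 9 + 8 = 17 ≤ 21, expected clicks 4 + 11 = 15.
Best is slot 5 and slot 8 with total expected clicks 17.

17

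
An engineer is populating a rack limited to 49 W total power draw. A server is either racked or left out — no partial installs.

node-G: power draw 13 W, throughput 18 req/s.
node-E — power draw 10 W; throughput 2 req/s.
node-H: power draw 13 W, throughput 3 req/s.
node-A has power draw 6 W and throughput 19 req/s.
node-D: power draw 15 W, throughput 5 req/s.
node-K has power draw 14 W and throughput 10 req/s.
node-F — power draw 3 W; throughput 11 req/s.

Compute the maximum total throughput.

61

Treat it as a binary knapsack problem.
Allowing fractional choices, the relaxed optimum would be about 62.3, but servers are indivisible.
node-G + node-H + node-A + node-K + node-F: power draw 13 + 13 + 6 + 14 + 3 = 49 ≤ 49, throughput 18 + 3 + 19 + 10 + 11 = 61.
node-G + node-E + node-A + node-K + node-F: power draw 13 + 10 + 6 + 14 + 3 = 46 ≤ 49, throughput 18 + 2 + 19 + 10 + 11 = 60.
node-G + node-A + node-K + node-F: power draw 13 + 6 + 14 + 3 = 36 ≤ 49, throughput 18 + 19 + 10 + 11 = 58.
Best is node-G, node-H, node-A, node-K, and node-F with total throughput 61.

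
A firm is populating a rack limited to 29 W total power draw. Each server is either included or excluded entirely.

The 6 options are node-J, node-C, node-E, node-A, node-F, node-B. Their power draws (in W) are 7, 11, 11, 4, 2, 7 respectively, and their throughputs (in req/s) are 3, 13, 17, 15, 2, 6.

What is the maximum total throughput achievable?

Take node-C, node-E, node-A, and node-F: power draw 11 + 11 + 4 + 2 = 28 ≤ 29, throughput 13 + 17 + 15 + 2 = 47.
No other feasible combination does better.

47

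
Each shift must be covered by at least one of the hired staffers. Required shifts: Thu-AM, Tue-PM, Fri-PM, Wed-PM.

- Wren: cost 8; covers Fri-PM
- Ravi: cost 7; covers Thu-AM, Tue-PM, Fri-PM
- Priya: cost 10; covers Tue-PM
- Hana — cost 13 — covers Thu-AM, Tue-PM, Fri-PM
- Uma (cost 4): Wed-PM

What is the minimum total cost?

Choose Ravi and Uma: together they cover Thu-AM, Tue-PM, Fri-PM, Wed-PM — every shift.
Total cost: 7 + 4 = 11.
No cover costs less than 11.

11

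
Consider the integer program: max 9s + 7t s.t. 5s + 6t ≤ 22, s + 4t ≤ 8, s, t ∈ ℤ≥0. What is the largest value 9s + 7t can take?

The continuous relaxation peaks at (4.4, 0) with value 39.60; rounding to a feasible lattice point costs some objective.
(s,t)=(4,0): 5·4+6·0=20≤22, 1·4+4·0=4≤8, objective 36.
(s,t)=(3,1): 5·3+6·1=21≤22, 1·3+4·1=7≤8, objective 34.
(s,t)=(3,0): 5·3+6·0=15≤22, 1·3+4·0=3≤8, objective 27.
Maximum is 36 at (s,t)=(4,0).

36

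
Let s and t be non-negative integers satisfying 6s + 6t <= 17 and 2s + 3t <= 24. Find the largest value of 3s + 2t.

The continuous relaxation peaks at (2.83, 0) with value 8.50; rounding to a feasible lattice point costs some objective.
(s,t)=(2,0): 6·2+6·0=12≤17, 2·2+3·0=4≤24, objective 6.
(s,t)=(1,1): 6·1+6·1=12≤17, 2·1+3·1=5≤24, objective 5.
(s,t)=(1,0): 6·1+6·0=6≤17, 2·1+3·0=2≤24, objective 3.
The best lattice point is (2,0), giving 6.

6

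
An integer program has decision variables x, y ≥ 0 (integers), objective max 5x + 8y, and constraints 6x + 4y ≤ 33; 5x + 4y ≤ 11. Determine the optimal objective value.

Relaxing integrality, the LP optimum is 22.00 at (x,y) = (0, 2.75), which is not an integer point.
(x,y)=(0,2) is feasible, giving 16.
(x,y)=(1,1) is feasible, giving 13.
(x,y)=(0,1) is feasible, giving 8.
The best lattice point is (0,2), giving 16.

16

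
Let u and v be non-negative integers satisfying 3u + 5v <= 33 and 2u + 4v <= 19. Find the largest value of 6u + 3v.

54

Relaxing integrality, the LP optimum is 57.00 at (u,v) = (9.5, 0), which is not an integer point.
(u,v)=(9,0): 3·9+5·0=27≤33, 2·9+4·0=18≤19, objective 54.
(u,v)=(8,0): 3·8+5·0=24≤33, 2·8+4·0=16≤19, objective 48.
Maximum is 54 at (u,v)=(9,0).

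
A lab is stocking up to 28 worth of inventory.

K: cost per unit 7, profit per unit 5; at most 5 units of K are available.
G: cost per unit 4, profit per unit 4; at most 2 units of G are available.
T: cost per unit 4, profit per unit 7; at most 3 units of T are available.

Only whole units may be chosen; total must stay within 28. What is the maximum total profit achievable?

This is a bounded integer knapsack.
Take 1×K, 2×G, and 3×T: cost 27 ≤ 28, profit 1·5 + 2·4 + 3·7 = 34.
T has the best ratio (7/4) and is taken to its limit of 3; remaining capacity is filled optimally with the others.

34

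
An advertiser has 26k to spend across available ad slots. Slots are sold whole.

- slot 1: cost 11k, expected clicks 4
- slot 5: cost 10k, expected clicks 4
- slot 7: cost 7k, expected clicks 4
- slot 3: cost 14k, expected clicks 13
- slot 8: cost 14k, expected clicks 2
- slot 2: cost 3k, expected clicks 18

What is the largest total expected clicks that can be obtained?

Take slot 7, slot 3, and slot 2: cost 7 + 14 + 3 = 24 ≤ 26, expected clicks 4 + 13 + 18 = 35.
No other feasible combination does better.

35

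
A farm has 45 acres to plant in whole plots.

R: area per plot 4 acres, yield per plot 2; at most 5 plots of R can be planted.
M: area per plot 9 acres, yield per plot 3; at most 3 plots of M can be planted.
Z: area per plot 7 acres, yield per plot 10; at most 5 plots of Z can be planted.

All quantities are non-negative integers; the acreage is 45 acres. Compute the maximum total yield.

This is a bounded integer knapsack.
Z has the best ratio (10/7); taking only Z gives at most 5×10 = 50 (stopped by the supply cap of 5).
Mixing does better — 2×R and 5×Z: area 43 ≤ 45, yield 2·2 + 5·10 = 54.

54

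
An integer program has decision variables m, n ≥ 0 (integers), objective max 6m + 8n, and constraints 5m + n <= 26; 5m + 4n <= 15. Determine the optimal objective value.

Relaxing integrality, the LP optimum is 30.00 at (m,n) = (0, 3.75), which is not an integer point.
(m,n)=(0,3): 5·0+1·3=3≤26, 5·0+4·3=12≤15, objective 24.
(m,n)=(1,2): 5·1+1·2=7≤26, 5·1+4·2=13≤15, objective 22.
The best lattice point is (0,3), giving 24.

24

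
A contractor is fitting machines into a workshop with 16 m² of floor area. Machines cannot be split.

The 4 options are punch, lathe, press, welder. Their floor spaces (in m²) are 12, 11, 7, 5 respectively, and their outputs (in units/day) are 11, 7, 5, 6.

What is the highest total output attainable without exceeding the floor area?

Allowing fractional choices, the relaxed optimum would be about 16.1, but machines are indivisible.
lathe + welder: floor space 11 + 5 = 16 ≤ 16, output 7 + 6 = 13.
punch: floor space 12 ≤ 16, output 11.
press + welder: floor space 7 + 5 = 12 ≤ 16, output 5 + 6 = 11.
Best is lathe and welder with total output 13.

13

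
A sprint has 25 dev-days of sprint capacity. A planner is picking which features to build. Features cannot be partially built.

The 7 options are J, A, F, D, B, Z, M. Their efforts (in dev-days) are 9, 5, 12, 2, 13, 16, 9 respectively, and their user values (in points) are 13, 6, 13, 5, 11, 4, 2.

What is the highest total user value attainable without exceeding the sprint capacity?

J + F: effort 9 + 12 = 21 ≤ 25, user value 13 + 13 = 26.
J + F + D: effort 9 + 12 + 2 = 23 ≤ 25, user value 13 + 13 + 5 = 31.
J + D + B: effort 9 + 2 + 13 = 24 ≤ 25, user value 13 + 5 + 11 = 29.
Best is J, F, and D with total user value 31.

31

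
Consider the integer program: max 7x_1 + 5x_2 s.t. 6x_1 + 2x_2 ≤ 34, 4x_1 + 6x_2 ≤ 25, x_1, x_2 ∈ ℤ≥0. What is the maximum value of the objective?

35

(x_1,x_2)=(5,0) is feasible, giving 35.
(x_1,x_2)=(4,1) is feasible, giving 33.
(x_1,x_2)=(4,0) is feasible, giving 28.
Maximum is 35 at (x_1,x_2)=(5,0).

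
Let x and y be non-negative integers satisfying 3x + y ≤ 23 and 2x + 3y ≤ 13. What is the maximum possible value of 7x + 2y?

42

(x,y)=(6,0): 3·6+1·0=18≤23, 2·6+3·0=12≤13, objective 42.
(x,y)=(5,1): 3·5+1·1=16≤23, 2·5+3·1=13≤13, objective 37.
(x,y)=(5,0): 3·5+1·0=15≤23, 2·5+3·0=10≤13, objective 35.
No feasible integer point exceeds 42.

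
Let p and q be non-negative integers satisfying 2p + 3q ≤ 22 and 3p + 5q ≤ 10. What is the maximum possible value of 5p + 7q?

(p,q)=(3,0): 2·3+3·0=6≤22, 3·3+5·0=9≤10, objective 15.
(p,q)=(2,0): 2·2+3·0=4≤22, 3·2+5·0=6≤10, objective 10.
The best lattice point is (3,0), giving 15.

15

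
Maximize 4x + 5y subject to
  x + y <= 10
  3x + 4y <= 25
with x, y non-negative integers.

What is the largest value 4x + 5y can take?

Relaxing integrality, the LP optimum is 33.33 at (x,y) = (8.33, 0), which is not an integer point.
(x,y)=(7,1): 1·7+1·1=8≤10, 3·7+4·1=25≤25, objective 33.
(x,y)=(8,0): 1·8+1·0=8≤10, 3·8+4·0=24≤25, objective 32.
(x,y)=(6,1): 1·6+1·1=7≤10, 3·6+4·1=22≤25, objective 29.
(x,y)=(7,0): 1·7+1·0=7≤10, 3·7+4·0=21≤25, objective 28.
The best lattice point is (7,1), giving 33.

33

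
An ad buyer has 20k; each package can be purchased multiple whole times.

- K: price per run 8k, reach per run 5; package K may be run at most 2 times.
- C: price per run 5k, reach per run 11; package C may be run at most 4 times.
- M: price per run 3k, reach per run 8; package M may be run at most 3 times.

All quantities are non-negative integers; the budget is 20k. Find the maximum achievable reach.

46

M has the best ratio (8/3); taking only M gives at most 3×8 = 24 (stopped by the supply cap of 3).
Mixing does better — 2×C and 3×M: price 19 ≤ 20, reach 2·11 + 3·8 = 46.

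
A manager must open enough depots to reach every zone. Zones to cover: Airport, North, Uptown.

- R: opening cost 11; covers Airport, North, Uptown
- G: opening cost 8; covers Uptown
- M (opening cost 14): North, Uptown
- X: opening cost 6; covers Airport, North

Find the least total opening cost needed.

This is an integer covering problem.
The greedy cost-per-new-zone heuristic would pick X and G for 14, but a cheaper cover exists.
R alone covers Airport, North, Uptown — every zone.
Total opening cost: 11.
No cover costs less than 11.

11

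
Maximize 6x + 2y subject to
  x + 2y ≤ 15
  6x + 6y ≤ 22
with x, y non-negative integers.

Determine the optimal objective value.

Relaxing integrality, the LP optimum is 22.00 at (x,y) = (3.67, 0), which is not an integer point.
(x,y)=(3,0): 1·3+2·0=3≤15, 6·3+6·0=18≤22, objective 18.
(x,y)=(2,1): 1·2+2·1=4≤15, 6·2+6·1=18≤22, objective 14.
(x,y)=(2,0): 1·2+2·0=2≤15, 6·2+6·0=12≤22, objective 12.
Maximum is 18 at (x,y)=(3,0).

18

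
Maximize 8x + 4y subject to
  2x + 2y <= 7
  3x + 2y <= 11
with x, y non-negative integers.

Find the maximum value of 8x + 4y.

Relaxing integrality, the LP optimum is 28.00 at (x,y) = (3.5, 0), which is not an integer point.
(x,y)=(3,0): 2·3+2·0=6≤7, 3·3+2·0=9≤11, objective 24.
(x,y)=(2,1): 2·2+2·1=6≤7, 3·2+2·1=8≤11, objective 20.
No feasible integer point exceeds 24.

24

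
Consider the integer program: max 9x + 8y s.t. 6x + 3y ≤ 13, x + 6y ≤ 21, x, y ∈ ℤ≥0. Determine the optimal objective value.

25

Relaxing integrality, the LP optimum is 31.48 at (x,y) = (0.455, 3.42), which is not an integer point.
(x,y)=(1,2): 6·1+3·2=12≤13, 1·1+6·2=13≤21, objective 25.
(x,y)=(0,3): 6·0+3·3=9≤13, 1·0+6·3=18≤21, objective 24.
(x,y)=(1,1): 6·1+3·1=9≤13, 1·1+6·1=7≤21, objective 17.
No feasible integer point exceeds 25.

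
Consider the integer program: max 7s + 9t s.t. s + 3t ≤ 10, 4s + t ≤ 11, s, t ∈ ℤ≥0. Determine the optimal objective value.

34

Relaxing integrality, the LP optimum is 38.36 at (s,t) = (2.09, 2.64), which is not an integer point.
(s,t)=(1,3): 1·1+3·3=10≤10, 4·1+1·3=7≤11, objective 34.
(s,t)=(2,2): 1·2+3·2=8≤10, 4·2+1·2=10≤11, objective 32.
(s,t)=(0,3): 1·0+3·3=9≤10, 4·0+1·3=3≤11, objective 27.
(s,t)=(1,2): 1·1+3·2=7≤10, 4·1+1·2=6≤11, objective 25.
No feasible integer point exceeds 34.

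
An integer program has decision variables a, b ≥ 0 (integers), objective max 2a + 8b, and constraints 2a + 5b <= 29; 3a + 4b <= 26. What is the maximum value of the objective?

(a,b)=(2,5) is feasible, giving 44.
(a,b)=(1,5) is feasible, giving 42.
(a,b)=(0,5) is feasible, giving 40.
Maximum is 44 at (a,b)=(2,5).

44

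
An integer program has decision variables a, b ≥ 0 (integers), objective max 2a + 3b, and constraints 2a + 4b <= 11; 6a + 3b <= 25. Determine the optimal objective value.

The continuous relaxation peaks at (3.72, 0.889) with value 10.11; rounding to a feasible lattice point costs some objective.
(a,b)=(3,1): 2·3+4·1=10≤11, 6·3+3·1=21≤25, objective 9.
(a,b)=(4,0): 2·4+4·0=8≤11, 6·4+3·0=24≤25, objective 8.
(a,b)=(2,1): 2·2+4·1=8≤11, 6·2+3·1=15≤25, objective 7.
Maximum is 9 at (a,b)=(3,1).

9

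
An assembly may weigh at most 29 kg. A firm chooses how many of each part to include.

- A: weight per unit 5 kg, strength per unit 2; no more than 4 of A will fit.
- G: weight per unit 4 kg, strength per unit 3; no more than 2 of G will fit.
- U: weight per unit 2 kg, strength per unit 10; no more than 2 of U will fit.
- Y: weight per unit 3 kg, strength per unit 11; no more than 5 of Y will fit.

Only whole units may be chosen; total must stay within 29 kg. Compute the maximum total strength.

U has the best ratio (10/2); taking only U gives at most 2×10 = 20 (stopped by the supply cap of 2).
Mixing does better — 2×G, 2×U, and 5×Y: weight 27 ≤ 29, strength 2·3 + 2·10 + 5·11 = 81.

81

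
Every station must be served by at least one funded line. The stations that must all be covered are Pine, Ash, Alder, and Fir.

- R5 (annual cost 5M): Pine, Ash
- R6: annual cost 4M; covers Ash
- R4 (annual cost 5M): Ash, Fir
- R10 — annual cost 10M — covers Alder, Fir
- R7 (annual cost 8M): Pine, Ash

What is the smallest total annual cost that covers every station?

This is an integer covering problem.
Choose R5 and R10: together they cover Pine, Ash, Alder, Fir — every station.
Total annual cost: 5 + 10 = 15.

15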